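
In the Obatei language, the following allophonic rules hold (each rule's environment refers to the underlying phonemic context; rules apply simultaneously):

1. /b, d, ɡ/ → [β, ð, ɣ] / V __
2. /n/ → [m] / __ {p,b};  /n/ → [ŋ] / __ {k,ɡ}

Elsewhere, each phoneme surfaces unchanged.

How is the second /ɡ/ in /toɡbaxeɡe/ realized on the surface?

[ɣ]

/ɡ/ (between /e/ and /e/): immediately after a vowel, so rule 1 applies → [ɣ].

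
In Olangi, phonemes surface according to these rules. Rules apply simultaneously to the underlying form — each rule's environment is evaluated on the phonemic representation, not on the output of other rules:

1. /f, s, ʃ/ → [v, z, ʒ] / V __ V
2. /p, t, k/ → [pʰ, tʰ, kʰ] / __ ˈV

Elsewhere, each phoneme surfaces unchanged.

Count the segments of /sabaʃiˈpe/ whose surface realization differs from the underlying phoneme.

2

Segments that undergo a rule: /ʃ/ → [ʒ] (rule 1); /p/ → [pʰ] (rule 2).
All other segments surface unchanged.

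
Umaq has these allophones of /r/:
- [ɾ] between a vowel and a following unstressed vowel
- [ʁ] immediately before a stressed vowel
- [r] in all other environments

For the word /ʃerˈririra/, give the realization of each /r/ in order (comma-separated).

[r], [ʁ], [ɾ], [ɾ]

Occurrence 1 (position 3): no conditioning environment matches → elsewhere allophone [r].
Occurrence 2 (position 4): immediately before a stressed vowel → [ʁ].
Occurrence 3 (position 6): between a vowel and a following unstressed vowel → [ɾ].
Occurrence 4 (position 8): between a vowel and a following unstressed vowel → [ɾ].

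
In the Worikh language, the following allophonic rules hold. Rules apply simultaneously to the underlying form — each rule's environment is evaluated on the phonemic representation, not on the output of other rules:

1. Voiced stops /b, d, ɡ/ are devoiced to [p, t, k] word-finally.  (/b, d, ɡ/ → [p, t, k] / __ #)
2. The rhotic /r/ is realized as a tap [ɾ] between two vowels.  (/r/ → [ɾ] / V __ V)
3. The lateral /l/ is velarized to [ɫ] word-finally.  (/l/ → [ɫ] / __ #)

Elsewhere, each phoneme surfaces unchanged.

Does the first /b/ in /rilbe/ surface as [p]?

No

/b/ (between /l/ and /e/) is in the target of rule 1 but the environment (word-finally) is not met → [b].
The actual realization is [b], not [p].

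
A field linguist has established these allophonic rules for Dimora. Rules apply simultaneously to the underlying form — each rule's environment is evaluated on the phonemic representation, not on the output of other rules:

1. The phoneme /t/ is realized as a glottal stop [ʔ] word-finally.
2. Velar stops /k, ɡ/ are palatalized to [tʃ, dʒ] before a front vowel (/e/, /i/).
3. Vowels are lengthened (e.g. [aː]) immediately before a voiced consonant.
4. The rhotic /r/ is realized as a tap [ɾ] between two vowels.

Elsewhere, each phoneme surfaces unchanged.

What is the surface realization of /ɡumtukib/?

[ɡuːmtutʃiːb]

/ɡ/ (word-initial) is in the target of rule 2 but the environment (before a front vowel) is not met → [ɡ].
/u/ — between /ɡ/ and /m/, before a voiced consonant — surfaces as [uː] (rule 3).
/t/ — between /m/ and /u/; rule 1 does not apply here → [t].
/u/ (between /t/ and /k/): rule 3 targets it, but not before a voiced consonant → unchanged [u].
/k/ meets the environment for rule 2 (before a front vowel) → [tʃ].
/i/ meets the environment for rule 3 (before a voiced consonant) → [iː].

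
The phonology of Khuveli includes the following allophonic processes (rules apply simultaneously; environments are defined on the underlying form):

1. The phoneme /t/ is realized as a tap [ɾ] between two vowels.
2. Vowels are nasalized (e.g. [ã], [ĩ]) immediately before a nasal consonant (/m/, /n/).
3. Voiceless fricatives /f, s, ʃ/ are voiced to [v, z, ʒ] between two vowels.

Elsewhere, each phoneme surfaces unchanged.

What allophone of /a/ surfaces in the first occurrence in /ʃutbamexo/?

[ã]

/a/ (between /b/ and /m/) occurs before a nasal consonant → [ã] by rule 2.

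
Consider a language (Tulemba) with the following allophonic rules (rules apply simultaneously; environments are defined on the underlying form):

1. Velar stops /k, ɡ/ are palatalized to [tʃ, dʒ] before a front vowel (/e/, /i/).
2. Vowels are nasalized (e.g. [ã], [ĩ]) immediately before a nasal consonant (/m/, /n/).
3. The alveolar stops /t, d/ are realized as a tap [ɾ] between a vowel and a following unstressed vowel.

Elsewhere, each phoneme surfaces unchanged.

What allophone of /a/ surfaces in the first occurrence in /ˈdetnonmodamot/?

/a/ (between /d/ and /m/): before a nasal consonant, so rule 2 applies → [ã].

[ã]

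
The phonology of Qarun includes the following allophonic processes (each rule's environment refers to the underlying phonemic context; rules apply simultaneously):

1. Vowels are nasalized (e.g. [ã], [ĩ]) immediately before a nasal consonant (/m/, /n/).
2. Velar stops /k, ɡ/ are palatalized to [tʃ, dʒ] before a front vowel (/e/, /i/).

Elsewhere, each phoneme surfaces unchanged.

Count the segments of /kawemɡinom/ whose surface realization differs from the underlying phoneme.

4

Segments that undergo a rule: /e/ → [ẽ] (rule 1); /ɡ/ → [dʒ] (rule 2); /i/ → [ĩ] (rule 1); /o/ → [õ] (rule 1).
All other segments surface unchanged.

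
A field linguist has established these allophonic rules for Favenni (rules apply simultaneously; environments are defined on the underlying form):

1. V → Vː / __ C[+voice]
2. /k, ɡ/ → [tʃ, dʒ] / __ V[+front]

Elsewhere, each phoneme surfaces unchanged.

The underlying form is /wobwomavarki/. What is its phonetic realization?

/w/ — not in any rule's target class → [w].
/o/ — between /w/ and /b/, before a voiced consonant — surfaces as [oː] (rule 1).
/b/ (between /o/ and /w/): no rule targets it → [b].
/w/ (between /b/ and /o/): no rule targets it → [w].
/o/ (between /w/ and /m/): before a voiced consonant, so rule 1 applies → [oː].
/m/ — not in any rule's target class → [m].
/a/ (between /m/ and /v/): before a voiced consonant, so rule 1 applies → [aː].
/v/ (between /a/ and /a/): no rule targets it → [v].
/a/ (between /v/ and /r/) occurs before a voiced consonant → [aː] by rule 1.
/r/ (between /a/ and /k/) is unaffected → [r].
Rule 2 applies to /k/ (between /r/ and /i/: before a front vowel) → [tʃ].
/i/ (word-final): rule 1 targets it, but not before a voiced consonant → unchanged [i].

[woːbwoːmaːvaːrtʃi]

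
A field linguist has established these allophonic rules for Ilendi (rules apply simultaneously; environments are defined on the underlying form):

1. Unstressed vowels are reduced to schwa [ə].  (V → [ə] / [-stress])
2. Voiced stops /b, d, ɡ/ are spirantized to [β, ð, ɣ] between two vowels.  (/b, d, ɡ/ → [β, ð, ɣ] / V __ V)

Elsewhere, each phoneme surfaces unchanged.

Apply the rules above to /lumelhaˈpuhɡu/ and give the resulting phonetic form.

/l/ (word-initial) is unaffected → [l].
Rule 1 applies to /u/ (between /l/ and /m/: in an unstressed syllable) → [ə].
/m/ stays [m].
Rule 1 applies to /e/ (between /m/ and /l/: in an unstressed syllable) → [ə].
/l/ (between /e/ and /h/): no rule targets it → [l].
/h/ stays [h].
Rule 1 applies to /a/ (between /h/ and /p/: in an unstressed syllable) → [ə].
/p/ stays [p].
/u/ (between /p/ and /h/): rule 1 targets it, but not in an unstressed syllable → unchanged [u].
/h/ (between /u/ and /ɡ/): no rule targets it → [h].
/ɡ/ (between /h/ and /u/): rule 2 targets it, but not between two vowels → unchanged [ɡ].
/u/ meets the environment for rule 1 (in an unstressed syllable) → [ə].

[ləməlhəˈpuhɡə]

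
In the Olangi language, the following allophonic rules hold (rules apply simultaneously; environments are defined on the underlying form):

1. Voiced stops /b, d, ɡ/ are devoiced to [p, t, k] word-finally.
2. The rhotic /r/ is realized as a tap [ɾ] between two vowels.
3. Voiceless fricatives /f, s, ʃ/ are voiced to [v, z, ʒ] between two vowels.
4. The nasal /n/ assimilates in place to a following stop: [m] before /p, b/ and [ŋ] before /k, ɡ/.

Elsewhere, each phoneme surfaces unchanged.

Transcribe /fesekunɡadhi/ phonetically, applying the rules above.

[fezekuŋɡadhi]

/f/ (word-initial) is in the target of rule 3 but the environment (between two vowels) is not met → [f].
/e/ (between /f/ and /s/): no rule targets it → [e].
/s/ (between /e/ and /e/): between two vowels, so rule 3 applies → [z].
/e/ stays [e].
/k/ stays [k].
/u/ (between /k/ and /n/): no rule targets it → [u].
/n/ (between /u/ and /ɡ/) occurs before a labial or velar stop → [ŋ] by rule 4.
/ɡ/ (between /n/ and /a/) fails the environment for rule 1, so it stays [ɡ].
/a/ (between /ɡ/ and /d/) is unaffected → [a].
/d/ (between /a/ and /h/) is in the target of rule 1 but the environment (word-finally) is not met → [d].
/h/ stays [h].
/i/ stays [i].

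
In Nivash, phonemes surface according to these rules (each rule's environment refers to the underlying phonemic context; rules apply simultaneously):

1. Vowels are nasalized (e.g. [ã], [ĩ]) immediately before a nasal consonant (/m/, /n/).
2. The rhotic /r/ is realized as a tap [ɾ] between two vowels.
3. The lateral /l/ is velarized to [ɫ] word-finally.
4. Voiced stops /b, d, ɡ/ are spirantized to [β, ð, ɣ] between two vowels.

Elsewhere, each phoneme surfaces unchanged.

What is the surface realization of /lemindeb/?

[lẽmĩndeb]

/l/ (word-initial) is in the target of rule 3 but the environment (word-finally) is not met → [l].
/e/ — between /l/ and /m/, before a nasal consonant — surfaces as [ẽ] (rule 1).
/m/ (between /e/ and /i/): no rule targets it → [m].
/i/ (between /m/ and /n/) occurs before a nasal consonant → [ĩ] by rule 1.
/n/ (between /i/ and /d/) is unaffected → [n].
/d/ (between /n/ and /e/) fails the environment for rule 4, so it stays [d].
/e/ (between /d/ and /b/): rule 1 targets it, but not before a nasal consonant → unchanged [e].
/b/ (word-final) is in the target of rule 4 but the environment (between two vowels) is not met → [b].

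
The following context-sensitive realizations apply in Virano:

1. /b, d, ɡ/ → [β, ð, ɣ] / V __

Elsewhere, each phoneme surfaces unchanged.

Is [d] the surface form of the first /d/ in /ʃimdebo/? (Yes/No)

Yes

/d/ (between /m/ and /e/) is in the target of rule 1 but the environment (immediately after a vowel) is not met → [d].
The actual realization is [d], which matches [d].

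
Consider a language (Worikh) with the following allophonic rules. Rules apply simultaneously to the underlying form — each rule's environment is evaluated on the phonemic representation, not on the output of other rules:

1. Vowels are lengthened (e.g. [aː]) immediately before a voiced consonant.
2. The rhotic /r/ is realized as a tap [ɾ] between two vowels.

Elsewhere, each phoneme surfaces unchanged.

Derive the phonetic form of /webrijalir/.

/w/ — not in any rule's target class → [w].
/e/ meets the environment for rule 1 (before a voiced consonant) → [eː].
/b/ (between /e/ and /r/): no rule targets it → [b].
/r/ (between /b/ and /i/) fails the environment for rule 2, so it stays [r].
/i/ (between /r/ and /j/): before a voiced consonant, so rule 1 applies → [iː].
/j/ (between /i/ and /a/) is unaffected → [j].
/a/ (between /j/ and /l/) occurs before a voiced consonant → [aː] by rule 1.
/l/ — not in any rule's target class → [l].
/i/ meets the environment for rule 1 (before a voiced consonant) → [iː].
/r/ (word-final): rule 2 targets it, but not between two vowels → unchanged [r].

[weːbriːjaːliːr]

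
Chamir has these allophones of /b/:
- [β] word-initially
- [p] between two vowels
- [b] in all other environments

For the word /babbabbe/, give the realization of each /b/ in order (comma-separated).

[β], [b], [b], [b], [b]

Occurrence 1 (position 1): word-initially → [β].
Occurrence 2 (position 3): no conditioning environment matches → elsewhere allophone [b].
Occurrence 3 (position 4): no conditioning environment matches → elsewhere allophone [b].
Occurrence 4 (position 6): no conditioning environment matches → elsewhere allophone [b].
Occurrence 5 (position 7): no conditioning environment matches → elsewhere allophone [b].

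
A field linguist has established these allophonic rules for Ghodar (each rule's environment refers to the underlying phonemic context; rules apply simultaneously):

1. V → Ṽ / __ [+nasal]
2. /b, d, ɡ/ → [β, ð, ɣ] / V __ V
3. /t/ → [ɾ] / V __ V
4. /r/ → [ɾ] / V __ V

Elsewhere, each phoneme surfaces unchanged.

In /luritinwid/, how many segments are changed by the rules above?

3

Segments that undergo a rule: /r/ → [ɾ] (rule 4); /t/ → [ɾ] (rule 3); /i/ → [ĩ] (rule 1).
All other segments surface unchanged.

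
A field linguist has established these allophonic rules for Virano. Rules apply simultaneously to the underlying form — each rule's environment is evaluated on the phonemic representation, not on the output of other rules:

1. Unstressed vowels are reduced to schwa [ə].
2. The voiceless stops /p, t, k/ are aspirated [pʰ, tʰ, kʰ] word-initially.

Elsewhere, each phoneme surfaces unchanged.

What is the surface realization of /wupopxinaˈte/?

[wəpəpxənəˈte]

/w/ (word-initial) is unaffected → [w].
/u/ meets the environment for rule 1 (in an unstressed syllable) → [ə].
/p/ (between /u/ and /o/): rule 2 targets it, but not word-initially → unchanged [p].
/o/ — between /p/ and /p/, in an unstressed syllable — surfaces as [ə] (rule 1).
/p/ (between /o/ and /x/): rule 2 targets it, but not word-initially → unchanged [p].
/x/ stays [x].
Rule 1 applies to /i/ (between /x/ and /n/: in an unstressed syllable) → [ə].
/n/ (between /i/ and /a/): no rule targets it → [n].
Rule 1 applies to /a/ (between /n/ and /t/: in an unstressed syllable) → [ə].
/t/ (between /a/ and /e/) fails the environment for rule 2, so it stays [t].
/e/ — word-final; rule 1 does not apply here → [e].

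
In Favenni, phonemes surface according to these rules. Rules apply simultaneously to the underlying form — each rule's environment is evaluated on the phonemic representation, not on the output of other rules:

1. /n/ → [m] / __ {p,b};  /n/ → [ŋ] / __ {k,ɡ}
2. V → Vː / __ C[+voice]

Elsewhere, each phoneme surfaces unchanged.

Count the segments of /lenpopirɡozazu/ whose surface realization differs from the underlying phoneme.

Segments that undergo a rule: /e/ → [eː] (rule 2); /n/ → [m] (rule 1); /i/ → [iː] (rule 2); /o/ → [oː] (rule 2); /a/ → [aː] (rule 2).
All other segments surface unchanged.

5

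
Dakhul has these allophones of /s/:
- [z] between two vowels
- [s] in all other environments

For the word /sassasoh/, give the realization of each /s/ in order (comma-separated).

Occurrence 1 (position 1): no conditioning environment matches → elsewhere allophone [s].
Occurrence 2 (position 3): no conditioning environment matches → elsewhere allophone [s].
Occurrence 3 (position 4): no conditioning environment matches → elsewhere allophone [s].
Occurrence 4 (position 6): between two vowels → [z].

[s], [s], [s], [z]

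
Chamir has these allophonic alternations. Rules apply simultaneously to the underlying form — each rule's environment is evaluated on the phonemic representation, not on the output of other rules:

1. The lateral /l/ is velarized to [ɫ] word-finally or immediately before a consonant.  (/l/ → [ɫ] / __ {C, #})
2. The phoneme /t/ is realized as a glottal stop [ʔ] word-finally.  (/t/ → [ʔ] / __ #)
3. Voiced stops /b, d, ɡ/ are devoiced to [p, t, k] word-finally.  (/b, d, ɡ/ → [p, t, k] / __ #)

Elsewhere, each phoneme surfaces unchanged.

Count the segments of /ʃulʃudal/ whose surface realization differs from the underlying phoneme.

2

Segments that undergo a rule: /l/ → [ɫ] (rule 1); /l/ → [ɫ] (rule 1).
All other segments surface unchanged.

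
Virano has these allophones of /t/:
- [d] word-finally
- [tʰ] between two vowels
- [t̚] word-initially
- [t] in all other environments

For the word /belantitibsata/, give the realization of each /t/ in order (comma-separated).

[t], [tʰ], [tʰ]

Occurrence 1 (position 6): no conditioning environment matches → elsewhere allophone [t].
Occurrence 2 (position 8): between two vowels → [tʰ].
Occurrence 3 (position 13): between two vowels → [tʰ].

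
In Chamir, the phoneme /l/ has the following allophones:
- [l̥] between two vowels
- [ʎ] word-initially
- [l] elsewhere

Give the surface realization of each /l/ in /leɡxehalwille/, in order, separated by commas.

[ʎ], [l], [l], [l]

Occurrence 1 (position 1): word-initially → [ʎ].
Occurrence 2 (position 8): no conditioning environment matches → elsewhere allophone [l].
Occurrence 3 (position 11): no conditioning environment matches → elsewhere allophone [l].
Occurrence 4 (position 12): no conditioning environment matches → elsewhere allophone [l].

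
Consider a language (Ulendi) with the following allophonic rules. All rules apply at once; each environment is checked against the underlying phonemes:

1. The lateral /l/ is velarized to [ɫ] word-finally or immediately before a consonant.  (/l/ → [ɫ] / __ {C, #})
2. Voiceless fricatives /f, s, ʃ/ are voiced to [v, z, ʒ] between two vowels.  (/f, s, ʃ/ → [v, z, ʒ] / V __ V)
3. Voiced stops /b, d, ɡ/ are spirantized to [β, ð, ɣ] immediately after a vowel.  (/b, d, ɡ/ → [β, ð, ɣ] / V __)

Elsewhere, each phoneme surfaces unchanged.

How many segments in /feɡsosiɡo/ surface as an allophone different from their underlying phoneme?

3

Segments that undergo a rule: /ɡ/ → [ɣ] (rule 3); /s/ → [z] (rule 2); /ɡ/ → [ɣ] (rule 3).
All other segments surface unchanged.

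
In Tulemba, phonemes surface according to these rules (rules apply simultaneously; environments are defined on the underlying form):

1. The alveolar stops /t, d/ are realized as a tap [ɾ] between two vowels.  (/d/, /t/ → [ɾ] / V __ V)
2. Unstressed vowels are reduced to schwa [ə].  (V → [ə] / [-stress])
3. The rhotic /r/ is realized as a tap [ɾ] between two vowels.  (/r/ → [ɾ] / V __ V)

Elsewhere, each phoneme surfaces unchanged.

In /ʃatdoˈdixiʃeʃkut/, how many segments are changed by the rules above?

Segments that undergo a rule: /a/ → [ə] (rule 2); /o/ → [ə] (rule 2); /d/ → [ɾ] (rule 1); /i/ → [ə] (rule 2); /e/ → [ə] (rule 2); /u/ → [ə] (rule 2).
All other segments surface unchanged.

6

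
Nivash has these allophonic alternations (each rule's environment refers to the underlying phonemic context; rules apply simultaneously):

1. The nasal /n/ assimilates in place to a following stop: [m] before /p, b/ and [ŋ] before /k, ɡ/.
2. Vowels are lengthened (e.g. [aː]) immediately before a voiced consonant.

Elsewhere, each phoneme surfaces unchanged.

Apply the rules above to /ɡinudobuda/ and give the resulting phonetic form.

/ɡ/ — not in any rule's target class → [ɡ].
/i/ (between /ɡ/ and /n/) occurs before a voiced consonant → [iː] by rule 2.
/n/ (between /i/ and /u/) fails the environment for rule 1, so it stays [n].
/u/ (between /n/ and /d/) occurs before a voiced consonant → [uː] by rule 2.
/d/ (between /u/ and /o/) is unaffected → [d].
/o/ (between /d/ and /b/): before a voiced consonant, so rule 2 applies → [oː].
/b/ — not in any rule's target class → [b].
/u/ (between /b/ and /d/): before a voiced consonant, so rule 2 applies → [uː].
/d/ (between /u/ and /a/) is unaffected → [d].
/a/ (word-final) fails the environment for rule 2, so it stays [a].

[ɡiːnuːdoːbuːda]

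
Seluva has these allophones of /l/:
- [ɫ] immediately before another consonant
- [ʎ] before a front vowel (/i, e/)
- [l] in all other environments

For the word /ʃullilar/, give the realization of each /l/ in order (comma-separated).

[ɫ], [ʎ], [l]

Occurrence 1 (position 3): immediately before another consonant → [ɫ].
Occurrence 2 (position 4): before a front vowel (/i, e/) → [ʎ].
Occurrence 3 (position 6): no conditioning environment matches → elsewhere allophone [l].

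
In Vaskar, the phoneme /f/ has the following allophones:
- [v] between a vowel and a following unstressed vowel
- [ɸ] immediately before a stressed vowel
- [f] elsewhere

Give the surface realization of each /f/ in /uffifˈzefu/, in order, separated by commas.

[f], [f], [f], [v]

Occurrence 1 (position 2): no conditioning environment matches → elsewhere allophone [f].
Occurrence 2 (position 3): no conditioning environment matches → elsewhere allophone [f].
Occurrence 3 (position 5): no conditioning environment matches → elsewhere allophone [f].
Occurrence 4 (position 8): between a vowel and a following unstressed vowel → [v].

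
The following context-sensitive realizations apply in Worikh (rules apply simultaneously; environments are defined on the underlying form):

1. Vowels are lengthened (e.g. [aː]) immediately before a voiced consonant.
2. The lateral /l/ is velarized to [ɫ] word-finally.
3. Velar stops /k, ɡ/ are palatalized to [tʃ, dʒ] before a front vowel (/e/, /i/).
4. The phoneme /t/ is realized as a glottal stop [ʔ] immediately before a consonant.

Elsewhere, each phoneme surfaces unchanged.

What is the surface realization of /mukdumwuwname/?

/m/ (word-initial): no rule targets it → [m].
/u/ (between /m/ and /k/): rule 1 targets it, but not before a voiced consonant → unchanged [u].
/k/ — between /u/ and /d/; rule 3 does not apply here → [k].
/d/ (between /k/ and /u/): no rule targets it → [d].
/u/ (between /d/ and /m/) occurs before a voiced consonant → [uː] by rule 1.
/m/ (between /u/ and /w/): no rule targets it → [m].
/w/ (between /m/ and /u/) is unaffected → [w].
/u/ meets the environment for rule 1 (before a voiced consonant) → [uː].
/w/ stays [w].
/n/ — not in any rule's target class → [n].
/a/ — between /n/ and /m/, before a voiced consonant — surfaces as [aː] (rule 1).
/m/ stays [m].
/e/ — word-final; rule 1 does not apply here → [e].

[mukduːmwuːwnaːme]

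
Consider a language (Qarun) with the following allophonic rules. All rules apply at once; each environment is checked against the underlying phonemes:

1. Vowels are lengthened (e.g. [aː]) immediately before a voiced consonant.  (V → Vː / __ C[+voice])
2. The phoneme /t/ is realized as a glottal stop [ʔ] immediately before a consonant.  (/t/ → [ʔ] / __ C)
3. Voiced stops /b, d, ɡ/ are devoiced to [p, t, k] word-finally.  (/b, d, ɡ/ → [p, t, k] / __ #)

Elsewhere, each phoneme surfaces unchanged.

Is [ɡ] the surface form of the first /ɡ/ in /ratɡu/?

/ɡ/ (between /t/ and /u/) fails the environment for rule 3, so it stays [ɡ].
The actual realization is [ɡ], which matches [ɡ].

Yes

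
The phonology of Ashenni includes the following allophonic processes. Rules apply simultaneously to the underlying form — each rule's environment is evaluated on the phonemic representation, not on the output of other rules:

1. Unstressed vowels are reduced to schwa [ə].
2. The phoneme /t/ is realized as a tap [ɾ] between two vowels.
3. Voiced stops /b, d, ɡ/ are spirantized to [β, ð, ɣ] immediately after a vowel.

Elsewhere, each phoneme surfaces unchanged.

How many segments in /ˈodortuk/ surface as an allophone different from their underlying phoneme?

Segments that undergo a rule: /d/ → [ð] (rule 3); /o/ → [ə] (rule 1); /u/ → [ə] (rule 1).
All other segments surface unchanged.

3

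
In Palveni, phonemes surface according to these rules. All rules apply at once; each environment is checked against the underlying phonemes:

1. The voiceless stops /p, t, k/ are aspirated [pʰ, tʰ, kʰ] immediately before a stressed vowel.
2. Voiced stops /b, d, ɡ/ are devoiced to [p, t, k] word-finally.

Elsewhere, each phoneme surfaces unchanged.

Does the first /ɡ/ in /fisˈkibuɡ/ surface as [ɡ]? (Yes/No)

/ɡ/ (word-final): word-finally, so rule 2 applies → [k].
The actual realization is [k], not [ɡ].

No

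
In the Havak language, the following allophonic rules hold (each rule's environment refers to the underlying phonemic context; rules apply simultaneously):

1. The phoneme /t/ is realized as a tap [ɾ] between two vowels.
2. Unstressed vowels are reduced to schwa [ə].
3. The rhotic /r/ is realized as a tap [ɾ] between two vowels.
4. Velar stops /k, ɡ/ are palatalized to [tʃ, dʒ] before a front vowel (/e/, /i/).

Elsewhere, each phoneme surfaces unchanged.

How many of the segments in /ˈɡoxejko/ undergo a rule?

2

Segments that undergo a rule: /e/ → [ə] (rule 2); /o/ → [ə] (rule 2).
All other segments surface unchanged.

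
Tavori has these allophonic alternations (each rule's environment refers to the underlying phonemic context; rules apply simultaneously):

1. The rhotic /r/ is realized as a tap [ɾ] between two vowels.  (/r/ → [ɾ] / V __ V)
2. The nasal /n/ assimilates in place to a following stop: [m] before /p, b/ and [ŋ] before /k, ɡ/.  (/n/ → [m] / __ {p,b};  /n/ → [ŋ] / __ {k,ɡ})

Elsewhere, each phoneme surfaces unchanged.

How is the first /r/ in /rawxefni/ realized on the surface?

/r/ — word-initial; rule 1 does not apply here → [r].

[r]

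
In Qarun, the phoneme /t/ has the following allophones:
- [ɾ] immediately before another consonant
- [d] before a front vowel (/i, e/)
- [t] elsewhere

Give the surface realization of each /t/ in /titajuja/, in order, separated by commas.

Occurrence 1 (position 1): before a front vowel (/i, e/) → [d].
Occurrence 2 (position 3): no conditioning environment matches → elsewhere allophone [t].

[d], [t]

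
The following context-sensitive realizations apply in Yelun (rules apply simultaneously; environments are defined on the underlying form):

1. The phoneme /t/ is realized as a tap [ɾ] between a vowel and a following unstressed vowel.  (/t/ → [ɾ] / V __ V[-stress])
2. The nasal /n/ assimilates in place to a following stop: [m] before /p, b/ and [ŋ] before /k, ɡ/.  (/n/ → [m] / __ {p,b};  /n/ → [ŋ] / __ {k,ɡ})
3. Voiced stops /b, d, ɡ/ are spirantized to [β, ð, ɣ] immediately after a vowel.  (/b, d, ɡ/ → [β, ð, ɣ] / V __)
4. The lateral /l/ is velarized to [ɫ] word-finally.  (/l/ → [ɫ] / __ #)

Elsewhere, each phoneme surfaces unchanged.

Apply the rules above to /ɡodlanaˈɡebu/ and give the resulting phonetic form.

/ɡ/ (word-initial) fails the environment for rule 3, so it stays [ɡ].
/d/ meets the environment for rule 3 (immediately after a vowel) → [ð].
/l/ (between /d/ and /a/) is in the target of rule 4 but the environment (word-finally) is not met → [l].
/n/ (between /a/ and /a/) is in the target of rule 2 but the environment (before a labial or velar stop) is not met → [n].
Rule 3 applies to /ɡ/ (between /a/ and /e/: immediately after a vowel) → [ɣ].
/b/ — between /e/ and /u/, immediately after a vowel — surfaces as [β] (rule 3).

[ɡoðlanaˈɣeβu]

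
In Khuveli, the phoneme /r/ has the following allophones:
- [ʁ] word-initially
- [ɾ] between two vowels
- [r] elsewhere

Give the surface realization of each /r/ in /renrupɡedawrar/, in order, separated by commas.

Occurrence 1 (position 1): word-initially → [ʁ].
Occurrence 2 (position 4): no conditioning environment matches → elsewhere allophone [r].
Occurrence 3 (position 12): no conditioning environment matches → elsewhere allophone [r].
Occurrence 4 (position 14): no conditioning environment matches → elsewhere allophone [r].

[ʁ], [r], [r], [r]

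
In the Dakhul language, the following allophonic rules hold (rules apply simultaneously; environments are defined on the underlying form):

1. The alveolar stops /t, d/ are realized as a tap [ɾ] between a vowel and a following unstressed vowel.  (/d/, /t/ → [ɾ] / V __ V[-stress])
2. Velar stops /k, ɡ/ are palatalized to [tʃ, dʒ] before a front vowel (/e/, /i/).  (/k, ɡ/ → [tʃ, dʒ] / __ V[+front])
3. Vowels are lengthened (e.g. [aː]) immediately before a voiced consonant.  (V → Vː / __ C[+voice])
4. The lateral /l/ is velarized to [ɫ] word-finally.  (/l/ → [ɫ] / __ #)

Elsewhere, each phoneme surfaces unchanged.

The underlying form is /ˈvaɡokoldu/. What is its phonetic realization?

/a/ (between /v/ and /ɡ/) occurs before a voiced consonant → [aː] by rule 3.
/ɡ/ — between /a/ and /o/; rule 2 does not apply here → [ɡ].
/o/ (between /ɡ/ and /k/) is in the target of rule 3 but the environment (before a voiced consonant) is not met → [o].
/k/ (between /o/ and /o/) is in the target of rule 2 but the environment (before a front vowel) is not met → [k].
/o/ meets the environment for rule 3 (before a voiced consonant) → [oː].
/l/ — between /o/ and /d/; rule 4 does not apply here → [l].
/d/ (between /l/ and /u/): rule 1 targets it, but not between a vowel and a following unstressed vowel → unchanged [d].
/u/ — word-final; rule 3 does not apply here → [u].

[ˈvaːɡokoːldu]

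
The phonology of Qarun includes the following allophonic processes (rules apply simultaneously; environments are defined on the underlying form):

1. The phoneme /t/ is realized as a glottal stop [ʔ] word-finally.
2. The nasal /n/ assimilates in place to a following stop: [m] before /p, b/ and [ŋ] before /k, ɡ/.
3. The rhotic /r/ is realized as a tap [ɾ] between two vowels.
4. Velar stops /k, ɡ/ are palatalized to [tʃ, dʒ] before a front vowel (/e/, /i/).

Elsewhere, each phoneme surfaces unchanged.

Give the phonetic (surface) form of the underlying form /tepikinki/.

[tepitʃiŋtʃi]

/t/ (word-initial) fails the environment for rule 1, so it stays [t].
/e/ stays [e].
/p/ (between /e/ and /i/) is unaffected → [p].
/i/ stays [i].
/k/ — between /i/ and /i/, before a front vowel — surfaces as [tʃ] (rule 4).
/i/ stays [i].
/n/ meets the environment for rule 2 (before a labial or velar stop) → [ŋ].
Rule 4 applies to /k/ (between /n/ and /i/: before a front vowel) → [tʃ].
/i/ (word-final) is unaffected → [i].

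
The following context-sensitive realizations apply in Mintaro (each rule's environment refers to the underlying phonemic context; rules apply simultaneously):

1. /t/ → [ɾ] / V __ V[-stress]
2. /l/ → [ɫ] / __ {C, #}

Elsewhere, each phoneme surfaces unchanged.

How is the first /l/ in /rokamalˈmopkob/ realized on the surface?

/l/ (between /a/ and /m/) occurs word-finally or immediately before a consonant → [ɫ] by rule 2.

[ɫ]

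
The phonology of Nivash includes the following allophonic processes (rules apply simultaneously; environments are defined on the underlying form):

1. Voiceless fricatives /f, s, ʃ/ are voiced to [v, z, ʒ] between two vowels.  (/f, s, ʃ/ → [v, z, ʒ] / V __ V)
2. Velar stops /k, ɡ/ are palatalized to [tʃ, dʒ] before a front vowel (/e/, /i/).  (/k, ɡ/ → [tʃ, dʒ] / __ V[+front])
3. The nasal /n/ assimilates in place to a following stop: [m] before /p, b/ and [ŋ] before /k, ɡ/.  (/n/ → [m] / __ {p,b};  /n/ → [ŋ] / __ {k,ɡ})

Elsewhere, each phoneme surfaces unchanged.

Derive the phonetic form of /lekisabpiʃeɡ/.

[letʃizabpiʒeɡ]

/k/ (between /e/ and /i/): before a front vowel, so rule 2 applies → [tʃ].
/s/ (between /i/ and /a/): between two vowels, so rule 1 applies → [z].
/ʃ/ (between /i/ and /e/) occurs between two vowels → [ʒ] by rule 1.
/ɡ/ (word-final) fails the environment for rule 2, so it stays [ɡ].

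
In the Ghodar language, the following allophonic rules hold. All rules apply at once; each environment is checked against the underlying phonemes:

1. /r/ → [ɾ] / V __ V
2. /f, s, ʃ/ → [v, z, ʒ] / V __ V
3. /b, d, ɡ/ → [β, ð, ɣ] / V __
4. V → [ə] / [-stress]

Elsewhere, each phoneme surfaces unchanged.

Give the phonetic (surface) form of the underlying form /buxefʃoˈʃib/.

[bəxəfʃəˈʒiβ]

/b/ (word-initial) fails the environment for rule 3, so it stays [b].
/u/ (between /b/ and /x/): in an unstressed syllable, so rule 4 applies → [ə].
/e/ (between /x/ and /f/): in an unstressed syllable, so rule 4 applies → [ə].
/f/ — between /e/ and /ʃ/; rule 2 does not apply here → [f].
/ʃ/ (between /f/ and /o/): rule 2 targets it, but not between two vowels → unchanged [ʃ].
/o/ (between /ʃ/ and /ʃ/): in an unstressed syllable, so rule 4 applies → [ə].
Rule 2 applies to /ʃ/ (between /o/ and /i/: between two vowels) → [ʒ].
/i/ (between /ʃ/ and /b/) fails the environment for rule 4, so it stays [i].
/b/ — word-final, immediately after a vowel — surfaces as [β] (rule 3).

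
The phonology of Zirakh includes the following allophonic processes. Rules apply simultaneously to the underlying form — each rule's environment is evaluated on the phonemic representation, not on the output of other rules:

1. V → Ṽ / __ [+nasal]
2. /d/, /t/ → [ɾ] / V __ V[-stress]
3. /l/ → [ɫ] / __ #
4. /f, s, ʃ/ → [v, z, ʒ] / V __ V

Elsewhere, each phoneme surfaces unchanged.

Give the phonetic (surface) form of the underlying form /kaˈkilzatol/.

[kaˈkilzaɾoɫ]

/k/ (word-initial) is unaffected → [k].
/a/ (between /k/ and /k/) fails the environment for rule 1, so it stays [a].
/k/ — not in any rule's target class → [k].
/i/ (between /k/ and /l/): rule 1 targets it, but not before a nasal consonant → unchanged [i].
/l/ (between /i/ and /z/): rule 3 targets it, but not word-finally → unchanged [l].
/z/ — not in any rule's target class → [z].
/a/ (between /z/ and /t/) fails the environment for rule 1, so it stays [a].
/t/ — between /a/ and /o/, between a vowel and a following unstressed vowel — surfaces as [ɾ] (rule 2).
/o/ (between /t/ and /l/) is in the target of rule 1 but the environment (before a nasal consonant) is not met → [o].
/l/ meets the environment for rule 3 (word-finally) → [ɫ].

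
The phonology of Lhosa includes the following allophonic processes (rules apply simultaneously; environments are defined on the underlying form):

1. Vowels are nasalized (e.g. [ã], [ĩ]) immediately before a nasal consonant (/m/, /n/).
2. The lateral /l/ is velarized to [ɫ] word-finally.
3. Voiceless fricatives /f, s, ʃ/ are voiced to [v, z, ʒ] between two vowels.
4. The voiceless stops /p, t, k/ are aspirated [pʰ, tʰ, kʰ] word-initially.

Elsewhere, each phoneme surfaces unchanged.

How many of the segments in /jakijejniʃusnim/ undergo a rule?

Segments that undergo a rule: /ʃ/ → [ʒ] (rule 3); /i/ → [ĩ] (rule 1).
All other segments surface unchanged.

2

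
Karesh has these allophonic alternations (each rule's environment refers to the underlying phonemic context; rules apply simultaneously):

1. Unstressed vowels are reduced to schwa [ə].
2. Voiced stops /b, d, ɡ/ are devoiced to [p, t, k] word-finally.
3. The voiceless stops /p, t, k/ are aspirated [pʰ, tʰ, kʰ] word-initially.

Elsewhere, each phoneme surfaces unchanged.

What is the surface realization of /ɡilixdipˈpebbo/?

/ɡ/ — word-initial; rule 2 does not apply here → [ɡ].
/i/ (between /ɡ/ and /l/) occurs in an unstressed syllable → [ə] by rule 1.
/l/ stays [l].
Rule 1 applies to /i/ (between /l/ and /x/: in an unstressed syllable) → [ə].
/x/ stays [x].
/d/ (between /x/ and /i/): rule 2 targets it, but not word-finally → unchanged [d].
/i/ (between /d/ and /p/): in an unstressed syllable, so rule 1 applies → [ə].
/p/ (between /i/ and /p/) is in the target of rule 3 but the environment (word-initially) is not met → [p].
/p/ (between /p/ and /e/) is in the target of rule 3 but the environment (word-initially) is not met → [p].
/e/ (between /p/ and /b/) is in the target of rule 1 but the environment (in an unstressed syllable) is not met → [e].
/b/ (between /e/ and /b/) is in the target of rule 2 but the environment (word-finally) is not met → [b].
/b/ (between /b/ and /o/): rule 2 targets it, but not word-finally → unchanged [b].
/o/ (word-final) occurs in an unstressed syllable → [ə] by rule 1.

[ɡələxdəpˈpebbə]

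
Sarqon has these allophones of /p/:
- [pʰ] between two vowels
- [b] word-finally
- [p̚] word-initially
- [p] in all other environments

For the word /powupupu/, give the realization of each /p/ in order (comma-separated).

[p̚], [pʰ], [pʰ]

Occurrence 1 (position 1): word-initially → [p̚].
Occurrence 2 (position 5): between two vowels → [pʰ].
Occurrence 3 (position 7): between two vowels → [pʰ].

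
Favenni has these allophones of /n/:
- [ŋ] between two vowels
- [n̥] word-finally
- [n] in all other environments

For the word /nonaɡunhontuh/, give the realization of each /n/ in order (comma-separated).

Occurrence 1 (position 1): no conditioning environment matches → elsewhere allophone [n].
Occurrence 2 (position 3): between two vowels → [ŋ].
Occurrence 3 (position 7): no conditioning environment matches → elsewhere allophone [n].
Occurrence 4 (position 10): no conditioning environment matches → elsewhere allophone [n].

[n], [ŋ], [n], [n]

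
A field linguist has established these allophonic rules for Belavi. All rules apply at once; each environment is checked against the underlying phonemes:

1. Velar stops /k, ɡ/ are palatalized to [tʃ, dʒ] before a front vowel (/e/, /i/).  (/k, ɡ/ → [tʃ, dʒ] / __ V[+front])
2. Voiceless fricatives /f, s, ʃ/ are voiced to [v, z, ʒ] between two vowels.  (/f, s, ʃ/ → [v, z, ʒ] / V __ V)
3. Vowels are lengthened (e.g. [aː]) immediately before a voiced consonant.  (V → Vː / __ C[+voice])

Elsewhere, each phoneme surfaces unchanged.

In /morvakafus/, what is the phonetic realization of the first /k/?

[k]

/k/ (between /a/ and /a/): rule 1 targets it, but not before a front vowel → unchanged [k].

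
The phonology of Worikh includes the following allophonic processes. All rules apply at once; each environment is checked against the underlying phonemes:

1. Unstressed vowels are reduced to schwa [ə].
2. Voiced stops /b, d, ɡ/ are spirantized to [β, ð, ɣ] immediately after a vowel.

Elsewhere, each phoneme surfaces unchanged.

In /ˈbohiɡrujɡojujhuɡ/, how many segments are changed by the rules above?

Segments that undergo a rule: /i/ → [ə] (rule 1); /ɡ/ → [ɣ] (rule 2); /u/ → [ə] (rule 1); /o/ → [ə] (rule 1); /u/ → [ə] (rule 1); /u/ → [ə] (rule 1); /ɡ/ → [ɣ] (rule 2).
All other segments surface unchanged.

7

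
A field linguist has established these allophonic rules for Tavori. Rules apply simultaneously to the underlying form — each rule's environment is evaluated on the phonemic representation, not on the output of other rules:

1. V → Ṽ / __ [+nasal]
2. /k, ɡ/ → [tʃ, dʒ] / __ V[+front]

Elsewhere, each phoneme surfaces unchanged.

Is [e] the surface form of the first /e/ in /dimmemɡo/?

No

/e/ (between /m/ and /m/) occurs before a nasal consonant → [ẽ] by rule 1.
The actual realization is [ẽ], not [e].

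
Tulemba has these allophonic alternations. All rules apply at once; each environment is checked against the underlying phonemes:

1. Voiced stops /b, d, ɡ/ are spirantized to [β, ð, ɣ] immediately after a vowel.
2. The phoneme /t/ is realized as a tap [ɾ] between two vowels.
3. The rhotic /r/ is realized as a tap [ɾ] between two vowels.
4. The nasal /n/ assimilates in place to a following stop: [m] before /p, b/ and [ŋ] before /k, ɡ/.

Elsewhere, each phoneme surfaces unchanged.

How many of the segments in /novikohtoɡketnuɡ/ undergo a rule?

Segments that undergo a rule: /ɡ/ → [ɣ] (rule 1); /ɡ/ → [ɣ] (rule 1).
All other segments surface unchanged.

2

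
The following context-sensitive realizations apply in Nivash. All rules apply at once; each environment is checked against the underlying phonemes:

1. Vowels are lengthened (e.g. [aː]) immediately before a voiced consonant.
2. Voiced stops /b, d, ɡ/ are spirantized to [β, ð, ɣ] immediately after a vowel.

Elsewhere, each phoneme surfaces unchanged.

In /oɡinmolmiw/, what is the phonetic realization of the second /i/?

[iː]

/i/ (between /m/ and /w/) occurs before a voiced consonant → [iː] by rule 1.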